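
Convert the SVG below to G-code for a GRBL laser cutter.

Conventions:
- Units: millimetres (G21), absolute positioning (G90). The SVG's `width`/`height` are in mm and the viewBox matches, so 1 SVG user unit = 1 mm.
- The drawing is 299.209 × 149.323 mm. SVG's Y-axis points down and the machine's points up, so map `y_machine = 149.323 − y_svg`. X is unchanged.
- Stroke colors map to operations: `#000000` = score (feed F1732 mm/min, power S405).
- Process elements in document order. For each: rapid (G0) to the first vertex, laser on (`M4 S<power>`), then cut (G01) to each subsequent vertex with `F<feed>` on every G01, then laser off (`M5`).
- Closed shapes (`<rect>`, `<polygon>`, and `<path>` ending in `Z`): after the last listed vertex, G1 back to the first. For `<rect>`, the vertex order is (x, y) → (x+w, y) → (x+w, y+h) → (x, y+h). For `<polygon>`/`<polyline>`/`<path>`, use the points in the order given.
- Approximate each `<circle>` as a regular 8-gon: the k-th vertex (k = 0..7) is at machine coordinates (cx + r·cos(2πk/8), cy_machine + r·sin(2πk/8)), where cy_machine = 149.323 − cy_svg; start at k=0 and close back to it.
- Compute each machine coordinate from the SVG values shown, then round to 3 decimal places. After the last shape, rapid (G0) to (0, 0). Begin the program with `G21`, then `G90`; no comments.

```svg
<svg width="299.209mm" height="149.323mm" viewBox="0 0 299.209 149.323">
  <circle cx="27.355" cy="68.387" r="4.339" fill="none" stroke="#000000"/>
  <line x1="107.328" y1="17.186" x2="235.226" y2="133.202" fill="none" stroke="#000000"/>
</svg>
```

G21
G90
G0 X31.694 Y80.936
M4 S405
G01 X30.423 Y84.004 F1732
G01 X27.355 Y85.275 F1732
G01 X24.287 Y84.004 F1732
G01 X23.016 Y80.936 F1732
G01 X24.287 Y77.868 F1732
G01 X27.355 Y76.597 F1732
G01 X30.423 Y77.868 F1732
G01 X31.694 Y80.936 F1732
M5
G0 X107.328 Y132.137
M4 S405
G01 X235.226 Y16.121 F1732
M5
G0 X0.000 Y0.000

1 u = 1 mm; y_m = 149.323 − y.

[1] `<circle>` circle, #000000→score S405 F1732: (31.694,80.936) → (30.423,84.004) → (27.355,85.275) → (24.287,84.004) → (23.016,80.936) → (24.287,77.868) → (27.355,76.597) → (30.423,77.868) → (31.694,80.936) (closed)

[2] `<line>` line segment, #000000→score S405 F1732: (107.328,132.137) → (235.226,16.121)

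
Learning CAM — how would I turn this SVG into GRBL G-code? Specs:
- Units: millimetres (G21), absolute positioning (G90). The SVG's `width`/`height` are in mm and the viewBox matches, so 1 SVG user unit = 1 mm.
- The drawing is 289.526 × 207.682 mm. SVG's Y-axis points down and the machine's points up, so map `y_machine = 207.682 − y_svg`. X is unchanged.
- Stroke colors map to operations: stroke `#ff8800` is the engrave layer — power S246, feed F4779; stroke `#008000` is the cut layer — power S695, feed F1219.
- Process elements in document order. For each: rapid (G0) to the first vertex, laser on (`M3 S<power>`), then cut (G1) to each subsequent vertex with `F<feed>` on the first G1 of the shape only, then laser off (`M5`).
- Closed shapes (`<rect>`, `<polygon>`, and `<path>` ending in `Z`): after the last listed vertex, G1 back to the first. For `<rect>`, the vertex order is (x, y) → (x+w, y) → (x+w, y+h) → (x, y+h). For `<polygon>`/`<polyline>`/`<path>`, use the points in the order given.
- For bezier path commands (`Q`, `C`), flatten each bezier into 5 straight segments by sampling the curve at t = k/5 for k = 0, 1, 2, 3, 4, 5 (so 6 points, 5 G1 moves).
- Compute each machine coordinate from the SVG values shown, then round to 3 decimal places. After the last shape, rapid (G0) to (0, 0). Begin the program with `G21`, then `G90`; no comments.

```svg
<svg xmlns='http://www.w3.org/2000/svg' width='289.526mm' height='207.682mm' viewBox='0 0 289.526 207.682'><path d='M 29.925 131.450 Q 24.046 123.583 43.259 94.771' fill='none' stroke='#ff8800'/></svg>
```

Since the viewBox matches the mm dimensions, user units are millimetres directly. The only transform is the Y-flip y_m = 207.682 − y_svg.

Shape 1 is a quadratic bezier drawn with `<path>`. Its stroke #ff8800 means engrave at S246, F4779. After flipping Y the toolpath is (29.925,76.232) → (28.577,80.217) → (29.237,85.877) → (31.903,93.213) → (36.577,102.224) → (43.259,112.911).

G21
G90
G0 X29.925 Y76.232
M3 S246
G1 X28.577 Y80.217 F4779
G1 X29.237 Y85.877
G1 X31.903 Y93.213
G1 X36.577 Y102.224
G1 X43.259 Y112.911
M5
G0 X0.000 Y0.000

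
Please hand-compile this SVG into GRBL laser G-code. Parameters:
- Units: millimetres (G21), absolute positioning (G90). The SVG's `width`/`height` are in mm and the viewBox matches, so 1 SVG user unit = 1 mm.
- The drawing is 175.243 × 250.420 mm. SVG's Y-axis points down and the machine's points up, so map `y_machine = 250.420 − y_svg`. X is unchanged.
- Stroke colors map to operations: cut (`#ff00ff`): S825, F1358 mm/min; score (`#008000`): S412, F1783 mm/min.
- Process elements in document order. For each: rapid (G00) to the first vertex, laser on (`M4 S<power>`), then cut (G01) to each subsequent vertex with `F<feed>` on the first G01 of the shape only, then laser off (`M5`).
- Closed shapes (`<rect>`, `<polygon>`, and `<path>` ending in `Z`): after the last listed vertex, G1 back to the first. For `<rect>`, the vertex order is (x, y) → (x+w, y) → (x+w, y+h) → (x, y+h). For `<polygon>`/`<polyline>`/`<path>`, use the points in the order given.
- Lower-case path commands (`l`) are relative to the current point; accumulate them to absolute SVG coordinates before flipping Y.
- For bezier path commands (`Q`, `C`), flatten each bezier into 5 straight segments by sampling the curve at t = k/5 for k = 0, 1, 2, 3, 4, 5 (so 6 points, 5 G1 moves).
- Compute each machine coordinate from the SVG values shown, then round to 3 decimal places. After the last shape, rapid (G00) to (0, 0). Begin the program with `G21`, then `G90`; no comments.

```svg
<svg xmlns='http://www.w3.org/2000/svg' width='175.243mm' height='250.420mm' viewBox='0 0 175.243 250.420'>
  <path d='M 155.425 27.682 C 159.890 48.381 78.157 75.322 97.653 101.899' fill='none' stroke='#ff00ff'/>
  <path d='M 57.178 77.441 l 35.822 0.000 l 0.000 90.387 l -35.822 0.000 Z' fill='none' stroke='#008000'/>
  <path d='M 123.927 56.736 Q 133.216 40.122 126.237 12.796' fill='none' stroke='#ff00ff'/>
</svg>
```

1 u = 1 mm; y_m = 250.420 − y.

[1] `<path>` cubic bezier, #ff00ff→cut S825 F1358: (155.425,222.738) → (149.260,209.622) → (131.403,195.326) → (110.852,180.165) → (96.603,164.458) → (97.653,148.521)

[2] `<path>` rectangle, #008000→score S412 F1783: (57.178,172.979) → (93.000,172.979) → (93.000,82.592) → (57.178,82.592) → (57.178,172.979) (closed)

[3] `<path>` quadratic bezier, #ff00ff→cut S825 F1358: (123.927,193.684) → (126.992,200.758) → (128.755,208.689) → (129.217,217.477) → (128.378,227.122) → (126.237,237.624)

G21
G90
G00 X155.425 Y222.738
M4 S825
G01 X149.260 Y209.622 F1358
G01 X131.403 Y195.326
G01 X110.852 Y180.165
G01 X96.603 Y164.458
G01 X97.653 Y148.521
M5
G00 X57.178 Y172.979
M4 S412
G01 X93.000 Y172.979 F1783
G01 X93.000 Y82.592
G01 X57.178 Y82.592
G01 X57.178 Y172.979
M5
G00 X123.927 Y193.684
M4 S825
G01 X126.992 Y200.758 F1358
G01 X128.755 Y208.689
G01 X129.217 Y217.477
G01 X128.378 Y227.122
G01 X126.237 Y237.624
M5
G00 X0.000 Y0.000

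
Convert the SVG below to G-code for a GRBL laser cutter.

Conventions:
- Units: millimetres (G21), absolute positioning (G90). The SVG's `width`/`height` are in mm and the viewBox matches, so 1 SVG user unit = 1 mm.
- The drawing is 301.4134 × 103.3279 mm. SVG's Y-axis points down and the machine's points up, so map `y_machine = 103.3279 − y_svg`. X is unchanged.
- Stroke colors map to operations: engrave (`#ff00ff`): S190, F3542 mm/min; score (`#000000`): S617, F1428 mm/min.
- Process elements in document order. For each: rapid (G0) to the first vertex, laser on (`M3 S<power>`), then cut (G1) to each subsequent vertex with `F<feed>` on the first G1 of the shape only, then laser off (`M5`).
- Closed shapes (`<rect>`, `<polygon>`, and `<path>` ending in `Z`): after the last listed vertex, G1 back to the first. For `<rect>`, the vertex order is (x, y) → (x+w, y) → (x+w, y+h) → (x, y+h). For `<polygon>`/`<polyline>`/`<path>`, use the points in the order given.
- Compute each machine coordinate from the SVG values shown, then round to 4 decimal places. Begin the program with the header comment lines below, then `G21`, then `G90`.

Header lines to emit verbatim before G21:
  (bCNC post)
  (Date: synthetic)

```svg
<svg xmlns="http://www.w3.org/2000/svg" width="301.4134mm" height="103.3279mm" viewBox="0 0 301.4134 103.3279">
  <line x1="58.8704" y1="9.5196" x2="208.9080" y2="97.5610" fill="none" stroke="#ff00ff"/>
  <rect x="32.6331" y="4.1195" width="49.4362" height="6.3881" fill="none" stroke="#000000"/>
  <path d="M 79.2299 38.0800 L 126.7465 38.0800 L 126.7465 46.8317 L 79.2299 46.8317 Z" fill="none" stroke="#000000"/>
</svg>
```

1 u = 1 mm; y_m = 103.3279 − y.

[1] `<line>` line segment, #ff00ff→engrave S190 F3542: (58.8704,93.8083) → (208.9080,5.7669)

[2] `<rect>` rectangle, #000000→score S617 F1428: (32.6331,99.2084) → (82.0693,99.2084) → (82.0693,92.8203) → (32.6331,92.8203) → (32.6331,99.2084) (closed)

[3] `<path>` rectangle, #000000→score S617 F1428: (79.2299,65.2479) → (126.7465,65.2479) → (126.7465,56.4962) → (79.2299,56.4962) → (79.2299,65.2479) (closed)

(bCNC post)
(Date: synthetic)
G21
G90
G0 X58.8704 Y93.8083
M3 S190
G1 X208.9080 Y5.7669 F3542
M5
G0 X32.6331 Y99.2084
M3 S617
G1 X82.0693 Y99.2084 F1428
G1 X82.0693 Y92.8203
G1 X32.6331 Y92.8203
G1 X32.6331 Y99.2084
M5
G0 X79.2299 Y65.2479
M3 S617
G1 X126.7465 Y65.2479 F1428
G1 X126.7465 Y56.4962
G1 X79.2299 Y56.4962
G1 X79.2299 Y65.2479
M5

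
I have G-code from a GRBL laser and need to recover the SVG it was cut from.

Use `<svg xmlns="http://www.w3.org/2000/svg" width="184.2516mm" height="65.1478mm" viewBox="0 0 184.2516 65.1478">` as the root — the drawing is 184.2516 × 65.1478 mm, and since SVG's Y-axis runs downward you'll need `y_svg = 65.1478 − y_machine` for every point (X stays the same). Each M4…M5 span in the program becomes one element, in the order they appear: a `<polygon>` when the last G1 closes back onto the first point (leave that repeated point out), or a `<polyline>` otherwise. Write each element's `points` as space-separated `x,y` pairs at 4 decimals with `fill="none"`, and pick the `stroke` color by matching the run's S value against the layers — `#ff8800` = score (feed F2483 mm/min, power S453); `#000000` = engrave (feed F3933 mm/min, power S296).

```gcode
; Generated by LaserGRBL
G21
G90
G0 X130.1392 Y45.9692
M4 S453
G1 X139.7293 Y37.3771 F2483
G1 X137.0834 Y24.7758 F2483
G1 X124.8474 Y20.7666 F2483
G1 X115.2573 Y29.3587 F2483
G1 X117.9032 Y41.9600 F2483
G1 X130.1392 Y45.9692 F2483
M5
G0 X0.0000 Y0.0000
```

<svg xmlns="http://www.w3.org/2000/svg" width="184.2516mm" height="65.1478mm" viewBox="0 0 184.2516 65.1478">
  <polygon points="130.1392,19.1786 139.7293,27.7707 137.0834,40.3720 124.8474,44.3812 115.2573,35.7891 117.9032,23.1878" fill="none" stroke="#ff8800"/>
</svg>

y_svg = 65.1478 − y_m. Every run uses S453, so all elements get stroke `#ff8800` (score).

[1] closed run; points: 130.1392,19.1786 139.7293,27.7707 137.0834,40.3720 124.8474,44.3812 115.2573,35.7891 117.9032,23.1878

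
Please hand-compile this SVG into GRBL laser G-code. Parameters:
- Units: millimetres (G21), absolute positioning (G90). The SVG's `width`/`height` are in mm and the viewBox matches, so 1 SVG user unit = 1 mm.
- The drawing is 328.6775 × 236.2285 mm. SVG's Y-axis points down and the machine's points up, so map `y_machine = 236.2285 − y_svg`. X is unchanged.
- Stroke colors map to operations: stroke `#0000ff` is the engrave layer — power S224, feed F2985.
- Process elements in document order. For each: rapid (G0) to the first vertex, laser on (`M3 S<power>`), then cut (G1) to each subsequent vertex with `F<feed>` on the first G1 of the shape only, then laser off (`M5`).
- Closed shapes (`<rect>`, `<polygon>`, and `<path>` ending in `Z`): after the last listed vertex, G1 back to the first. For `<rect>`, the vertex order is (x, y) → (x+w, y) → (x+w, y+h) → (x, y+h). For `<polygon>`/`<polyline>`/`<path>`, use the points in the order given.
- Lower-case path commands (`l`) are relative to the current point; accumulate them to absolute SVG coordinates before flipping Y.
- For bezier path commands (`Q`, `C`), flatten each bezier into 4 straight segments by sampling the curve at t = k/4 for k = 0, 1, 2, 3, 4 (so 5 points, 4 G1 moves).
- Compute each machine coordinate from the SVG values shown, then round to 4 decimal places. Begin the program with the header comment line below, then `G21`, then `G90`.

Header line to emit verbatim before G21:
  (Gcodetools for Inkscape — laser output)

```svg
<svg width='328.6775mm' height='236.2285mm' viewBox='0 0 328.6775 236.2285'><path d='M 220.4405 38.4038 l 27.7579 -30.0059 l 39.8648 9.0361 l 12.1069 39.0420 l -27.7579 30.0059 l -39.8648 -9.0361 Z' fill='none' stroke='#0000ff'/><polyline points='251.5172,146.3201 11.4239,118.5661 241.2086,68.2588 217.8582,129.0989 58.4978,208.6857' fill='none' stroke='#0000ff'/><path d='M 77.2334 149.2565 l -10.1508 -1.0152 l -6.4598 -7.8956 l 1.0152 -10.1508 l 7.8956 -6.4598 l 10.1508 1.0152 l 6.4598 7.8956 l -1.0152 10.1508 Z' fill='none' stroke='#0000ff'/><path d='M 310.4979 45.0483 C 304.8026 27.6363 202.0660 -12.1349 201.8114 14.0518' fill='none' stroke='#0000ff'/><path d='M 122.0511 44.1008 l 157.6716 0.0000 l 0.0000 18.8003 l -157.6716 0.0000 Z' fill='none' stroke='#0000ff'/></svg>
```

1 u = 1 mm; y_m = 236.2285 − y.

[1] `<path>` regular polygon, #0000ff→engrave S224 F2985: (220.4405,197.8247) → (248.1984,227.8306) → (288.0632,218.7945) → (300.1701,179.7525) → (272.4122,149.7466) → (232.5474,158.7827) → (220.4405,197.8247) (closed)

[2] `<polyline>` open polyline, #0000ff→engrave S224 F2985: (251.5172,89.9084) → (11.4239,117.6624) → (241.2086,167.9697) → (217.8582,107.1296) → (58.4978,27.5428)

[3] `<path>` regular polygon, #0000ff→engrave S224 F2985: (77.2334,86.9720) → (67.0826,87.9872) → (60.6228,95.8828) → (61.6380,106.0336) → (69.5336,112.4934) → (79.6844,111.4782) → (86.1442,103.5826) → (85.1290,93.4318) → (77.2334,86.9720) (closed)

[4] `<path>` cubic bezier, #0000ff→engrave S224 F2985: (310.4979,191.1802) → (291.1487,207.0516) → (254.1144,223.0280) → (218.1002,230.8296) → (201.8114,222.1767)

[5] `<path>` rectangle, #0000ff→engrave S224 F2985: (122.0511,192.1277) → (279.7227,192.1277) → (279.7227,173.3274) → (122.0511,173.3274) → (122.0511,192.1277) (closed)

(Gcodetools for Inkscape — laser output)
G21
G90
G0 X220.4405 Y197.8247
M3 S224
G1 X248.1984 Y227.8306 F2985
G1 X288.0632 Y218.7945
G1 X300.1701 Y179.7525
G1 X272.4122 Y149.7466
G1 X232.5474 Y158.7827
G1 X220.4405 Y197.8247
M5
G0 X251.5172 Y89.9084
M3 S224
G1 X11.4239 Y117.6624 F2985
G1 X241.2086 Y167.9697
G1 X217.8582 Y107.1296
G1 X58.4978 Y27.5428
M5
G0 X77.2334 Y86.9720
M3 S224
G1 X67.0826 Y87.9872 F2985
G1 X60.6228 Y95.8828
G1 X61.6380 Y106.0336
G1 X69.5336 Y112.4934
G1 X79.6844 Y111.4782
G1 X86.1442 Y103.5826
G1 X85.1290 Y93.4318
G1 X77.2334 Y86.9720
M5
G0 X310.4979 Y191.1802
M3 S224
G1 X291.1487 Y207.0516 F2985
G1 X254.1144 Y223.0280
G1 X218.1002 Y230.8296
G1 X201.8114 Y222.1767
M5
G0 X122.0511 Y192.1277
M3 S224
G1 X279.7227 Y192.1277 F2985
G1 X279.7227 Y173.3274
G1 X122.0511 Y173.3274
G1 X122.0511 Y192.1277
M5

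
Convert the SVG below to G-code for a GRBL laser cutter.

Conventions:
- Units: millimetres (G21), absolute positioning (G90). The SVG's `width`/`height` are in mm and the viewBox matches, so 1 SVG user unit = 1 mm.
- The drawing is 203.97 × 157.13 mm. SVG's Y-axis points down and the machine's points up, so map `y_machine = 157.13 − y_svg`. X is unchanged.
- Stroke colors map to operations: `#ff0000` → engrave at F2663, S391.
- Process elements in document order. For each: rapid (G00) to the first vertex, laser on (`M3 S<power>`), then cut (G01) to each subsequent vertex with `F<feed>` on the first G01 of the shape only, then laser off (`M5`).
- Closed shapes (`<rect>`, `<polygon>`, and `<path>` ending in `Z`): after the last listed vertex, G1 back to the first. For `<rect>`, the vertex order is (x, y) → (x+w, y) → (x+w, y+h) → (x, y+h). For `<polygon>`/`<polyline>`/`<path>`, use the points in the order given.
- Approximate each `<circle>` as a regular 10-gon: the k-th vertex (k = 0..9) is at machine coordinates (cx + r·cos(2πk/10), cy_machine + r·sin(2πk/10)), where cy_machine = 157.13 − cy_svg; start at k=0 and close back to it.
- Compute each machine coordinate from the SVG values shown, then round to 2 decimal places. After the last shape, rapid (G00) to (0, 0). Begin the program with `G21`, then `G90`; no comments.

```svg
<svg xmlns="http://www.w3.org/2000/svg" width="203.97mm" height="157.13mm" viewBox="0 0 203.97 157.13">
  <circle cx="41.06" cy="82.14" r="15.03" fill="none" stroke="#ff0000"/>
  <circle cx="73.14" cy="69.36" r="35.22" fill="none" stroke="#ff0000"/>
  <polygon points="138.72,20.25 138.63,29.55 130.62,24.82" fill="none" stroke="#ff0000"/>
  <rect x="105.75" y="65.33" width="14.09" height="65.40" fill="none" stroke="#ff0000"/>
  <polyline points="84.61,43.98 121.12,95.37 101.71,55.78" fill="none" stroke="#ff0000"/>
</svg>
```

G21
G90
G00 X56.09 Y74.99
M3 S391
G01 X53.22 Y83.82 F2663
G01 X45.70 Y89.28
G01 X36.42 Y89.28
G01 X28.90 Y83.82
G01 X26.03 Y74.99
G01 X28.90 Y66.16
G01 X36.42 Y60.70
G01 X45.70 Y60.70
G01 X53.22 Y66.16
G01 X56.09 Y74.99
M5
G00 X108.36 Y87.77
M3 S391
G01 X101.63 Y108.47 F2663
G01 X84.02 Y121.27
G01 X62.26 Y121.27
G01 X44.65 Y108.47
G01 X37.92 Y87.77
G01 X44.65 Y67.07
G01 X62.26 Y54.27
G01 X84.02 Y54.27
G01 X101.63 Y67.07
G01 X108.36 Y87.77
M5
G00 X138.72 Y136.88
M3 S391
G01 X138.63 Y127.58 F2663
G01 X130.62 Y132.31
G01 X138.72 Y136.88
M5
G00 X105.75 Y91.80
M3 S391
G01 X119.84 Y91.80 F2663
G01 X119.84 Y26.40
G01 X105.75 Y26.40
G01 X105.75 Y91.80
M5
G00 X84.61 Y113.15
M3 S391
G01 X121.12 Y61.76 F2663
G01 X101.71 Y101.35
M5
G00 X0.00 Y0.00

Since the viewBox matches the mm dimensions, user units are millimetres directly. The only transform is the Y-flip y_m = 157.13 − y_svg.

Shape 1 is a circle drawn with `<circle>`. Its stroke #ff0000 means engrave at S391, F2663. After flipping Y the toolpath is (56.09,74.99) → (53.22,83.82) → (45.70,89.28) → (36.42,89.28) → (28.90,83.82) → (26.03,74.99) → (28.90,66.16) → (36.42,60.70) → (45.70,60.70) → (53.22,66.16) → (56.09,74.99), returning to the start.

Shape 2 is a circle drawn with `<circle>`. Its stroke #ff0000 means engrave at S391, F2663. After flipping Y the toolpath is (108.36,87.77) → (101.63,108.47) → (84.02,121.27) → (62.26,121.27) → (44.65,108.47) → (37.92,87.77) → (44.65,67.07) → (62.26,54.27) → (84.02,54.27) → (101.63,67.07) → (108.36,87.77), returning to the start.

Shape 3 is a regular polygon drawn with `<polygon>`. Its stroke #ff0000 means engrave at S391, F2663. After flipping Y the toolpath is (138.72,136.88) → (138.63,127.58) → (130.62,132.31) → (138.72,136.88), returning to the start.

Shape 4 is a rectangle drawn with `<rect>`. Its stroke #ff0000 means engrave at S391, F2663. After flipping Y the toolpath is (105.75,91.80) → (119.84,91.80) → (119.84,26.40) → (105.75,26.40) → (105.75,91.80), returning to the start.

Shape 5 is a open polyline drawn with `<polyline>`. Its stroke #ff0000 means engrave at S391, F2663. After flipping Y the toolpath is (84.61,113.15) → (121.12,61.76) → (101.71,101.35).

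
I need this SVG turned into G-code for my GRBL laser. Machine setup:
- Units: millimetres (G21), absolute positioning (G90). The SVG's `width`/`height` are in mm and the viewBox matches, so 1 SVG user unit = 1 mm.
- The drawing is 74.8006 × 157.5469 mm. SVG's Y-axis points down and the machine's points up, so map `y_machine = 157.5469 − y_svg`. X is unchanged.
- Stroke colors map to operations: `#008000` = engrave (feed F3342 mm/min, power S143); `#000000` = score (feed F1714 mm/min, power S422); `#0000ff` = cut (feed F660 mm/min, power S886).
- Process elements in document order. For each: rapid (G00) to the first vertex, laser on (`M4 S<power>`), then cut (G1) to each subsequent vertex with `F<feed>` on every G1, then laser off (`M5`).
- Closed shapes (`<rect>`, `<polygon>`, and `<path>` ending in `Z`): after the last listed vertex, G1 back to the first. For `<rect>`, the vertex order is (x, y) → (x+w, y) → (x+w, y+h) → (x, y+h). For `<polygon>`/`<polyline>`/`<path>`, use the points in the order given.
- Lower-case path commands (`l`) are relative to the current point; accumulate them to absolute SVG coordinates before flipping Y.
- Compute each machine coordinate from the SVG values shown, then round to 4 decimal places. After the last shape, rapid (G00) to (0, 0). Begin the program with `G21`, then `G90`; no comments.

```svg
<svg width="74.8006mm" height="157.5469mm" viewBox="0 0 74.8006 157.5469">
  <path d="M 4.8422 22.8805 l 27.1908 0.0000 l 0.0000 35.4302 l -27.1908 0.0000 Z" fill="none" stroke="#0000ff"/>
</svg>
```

Since the viewBox matches the mm dimensions, user units are millimetres directly. The only transform is the Y-flip y_m = 157.5469 − y_svg.

Shape 1 is a rectangle drawn with `<path>`. Its stroke #0000ff means cut at S886, F660. After flipping Y the toolpath is (4.8422,134.6664) → (32.0330,134.6664) → (32.0330,99.2362) → (4.8422,99.2362) → (4.8422,134.6664), returning to the start.

G21
G90
G00 X4.8422 Y134.6664
M4 S886
G1 X32.0330 Y134.6664 F660
G1 X32.0330 Y99.2362 F660
G1 X4.8422 Y99.2362 F660
G1 X4.8422 Y134.6664 F660
M5
G00 X0.0000 Y0.0000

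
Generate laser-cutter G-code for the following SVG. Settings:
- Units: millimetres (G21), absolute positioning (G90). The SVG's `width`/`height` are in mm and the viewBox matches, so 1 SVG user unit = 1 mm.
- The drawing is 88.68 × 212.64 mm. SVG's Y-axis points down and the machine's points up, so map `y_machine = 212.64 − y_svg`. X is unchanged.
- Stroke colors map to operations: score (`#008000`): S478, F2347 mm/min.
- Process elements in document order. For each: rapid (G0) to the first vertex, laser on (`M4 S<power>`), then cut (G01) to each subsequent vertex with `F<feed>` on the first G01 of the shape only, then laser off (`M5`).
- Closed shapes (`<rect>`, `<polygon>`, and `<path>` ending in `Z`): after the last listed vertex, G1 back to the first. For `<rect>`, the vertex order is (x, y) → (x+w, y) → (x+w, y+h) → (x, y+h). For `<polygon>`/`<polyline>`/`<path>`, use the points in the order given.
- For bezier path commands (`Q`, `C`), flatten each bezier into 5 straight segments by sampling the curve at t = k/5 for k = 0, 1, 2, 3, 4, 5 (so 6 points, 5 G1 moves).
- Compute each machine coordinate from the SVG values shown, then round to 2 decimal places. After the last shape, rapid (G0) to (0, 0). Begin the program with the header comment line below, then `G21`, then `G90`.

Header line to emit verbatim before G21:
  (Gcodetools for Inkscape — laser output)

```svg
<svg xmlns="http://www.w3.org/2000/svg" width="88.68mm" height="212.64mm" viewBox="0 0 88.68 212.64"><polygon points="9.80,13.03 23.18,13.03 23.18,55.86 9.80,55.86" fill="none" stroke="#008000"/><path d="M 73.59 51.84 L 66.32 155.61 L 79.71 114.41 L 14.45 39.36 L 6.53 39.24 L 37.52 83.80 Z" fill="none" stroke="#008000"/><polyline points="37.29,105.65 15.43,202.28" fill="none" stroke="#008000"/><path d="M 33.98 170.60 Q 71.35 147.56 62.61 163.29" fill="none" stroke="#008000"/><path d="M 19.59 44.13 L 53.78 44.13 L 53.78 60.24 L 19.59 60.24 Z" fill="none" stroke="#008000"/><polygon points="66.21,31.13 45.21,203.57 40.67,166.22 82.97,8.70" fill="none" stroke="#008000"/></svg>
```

1 u = 1 mm; y_m = 212.64 − y.

[1] `<polygon>` rectangle, #008000→score S478 F2347: (9.80,199.61) → (23.18,199.61) → (23.18,156.78) → (9.80,156.78) → (9.80,199.61) (closed)

[2] `<path>` closed polygon, #008000→score S478 F2347: (73.59,160.80) → (66.32,57.03) → (79.71,98.23) → (14.45,173.28) → (6.53,173.40) → (37.52,128.84) → (73.59,160.80) (closed)

[3] `<polyline>` line segment, #008000→score S478 F2347: (37.29,106.99) → (15.43,10.36)

[4] `<path>` quadratic bezier, #008000→score S478 F2347: (33.98,42.04) → (47.08,49.71) → (56.50,54.27) → (62.22,55.73) → (64.26,54.09) → (62.61,49.35)

[5] `<path>` rectangle, #008000→score S478 F2347: (19.59,168.51) → (53.78,168.51) → (53.78,152.40) → (19.59,152.40) → (19.59,168.51) (closed)

[6] `<polygon>` closed polygon, #008000→score S478 F2347: (66.21,181.51) → (45.21,9.07) → (40.67,46.42) → (82.97,203.94) → (66.21,181.51) (closed)

(Gcodetools for Inkscape — laser output)
G21
G90
G0 X9.80 Y199.61
M4 S478
G01 X23.18 Y199.61 F2347
G01 X23.18 Y156.78
G01 X9.80 Y156.78
G01 X9.80 Y199.61
M5
G0 X73.59 Y160.80
M4 S478
G01 X66.32 Y57.03 F2347
G01 X79.71 Y98.23
G01 X14.45 Y173.28
G01 X6.53 Y173.40
G01 X37.52 Y128.84
G01 X73.59 Y160.80
M5
G0 X37.29 Y106.99
M4 S478
G01 X15.43 Y10.36 F2347
M5
G0 X33.98 Y42.04
M4 S478
G01 X47.08 Y49.71 F2347
G01 X56.50 Y54.27
G01 X62.22 Y55.73
G01 X64.26 Y54.09
G01 X62.61 Y49.35
M5
G0 X19.59 Y168.51
M4 S478
G01 X53.78 Y168.51 F2347
G01 X53.78 Y152.40
G01 X19.59 Y152.40
G01 X19.59 Y168.51
M5
G0 X66.21 Y181.51
M4 S478
G01 X45.21 Y9.07 F2347
G01 X40.67 Y46.42
G01 X82.97 Y203.94
G01 X66.21 Y181.51
M5
G0 X0.00 Y0.00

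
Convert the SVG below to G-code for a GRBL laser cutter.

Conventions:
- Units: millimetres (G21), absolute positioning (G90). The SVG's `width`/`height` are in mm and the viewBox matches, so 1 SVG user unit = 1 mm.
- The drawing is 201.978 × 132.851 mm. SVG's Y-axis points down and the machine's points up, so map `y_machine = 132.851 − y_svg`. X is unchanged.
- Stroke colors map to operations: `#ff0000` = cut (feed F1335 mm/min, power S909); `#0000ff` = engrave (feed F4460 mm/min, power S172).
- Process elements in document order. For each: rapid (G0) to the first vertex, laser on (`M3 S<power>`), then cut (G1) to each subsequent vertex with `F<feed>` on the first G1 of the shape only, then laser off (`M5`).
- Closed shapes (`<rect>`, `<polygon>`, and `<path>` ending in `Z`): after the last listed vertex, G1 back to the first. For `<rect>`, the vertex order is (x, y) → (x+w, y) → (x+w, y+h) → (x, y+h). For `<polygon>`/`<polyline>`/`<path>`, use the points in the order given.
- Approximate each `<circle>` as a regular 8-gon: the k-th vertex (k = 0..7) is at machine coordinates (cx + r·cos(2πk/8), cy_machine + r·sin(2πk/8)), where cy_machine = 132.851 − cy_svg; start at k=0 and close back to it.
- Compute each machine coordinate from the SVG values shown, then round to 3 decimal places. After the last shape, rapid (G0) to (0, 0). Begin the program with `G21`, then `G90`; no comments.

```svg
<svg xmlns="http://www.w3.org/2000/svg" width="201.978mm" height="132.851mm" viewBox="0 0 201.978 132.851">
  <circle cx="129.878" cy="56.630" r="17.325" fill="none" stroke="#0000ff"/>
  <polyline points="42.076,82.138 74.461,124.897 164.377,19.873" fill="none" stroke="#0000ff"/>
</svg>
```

G21
G90
G0 X147.203 Y76.221
M3 S172
G1 X142.129 Y88.472 F4460
G1 X129.878 Y93.546
G1 X117.627 Y88.472
G1 X112.553 Y76.221
G1 X117.627 Y63.970
G1 X129.878 Y58.896
G1 X142.129 Y63.970
G1 X147.203 Y76.221
M5
G0 X42.076 Y50.713
M3 S172
G1 X74.461 Y7.954 F4460
G1 X164.377 Y112.978
M5
G0 X0.000 Y0.000

Since the viewBox matches the mm dimensions, user units are millimetres directly. The only transform is the Y-flip y_m = 132.851 − y_svg.

Shape 1 is a circle drawn with `<circle>`. Its stroke #0000ff means engrave at S172, F4460. After flipping Y the toolpath is (147.203,76.221) → (142.129,88.472) → (129.878,93.546) → (117.627,88.472) → (112.553,76.221) → (117.627,63.970) → (129.878,58.896) → (142.129,63.970) → (147.203,76.221), returning to the start.

Shape 2 is a open polyline drawn with `<polyline>`. Its stroke #0000ff means engrave at S172, F4460. After flipping Y the toolpath is (42.076,50.713) → (74.461,7.954) → (164.377,112.978).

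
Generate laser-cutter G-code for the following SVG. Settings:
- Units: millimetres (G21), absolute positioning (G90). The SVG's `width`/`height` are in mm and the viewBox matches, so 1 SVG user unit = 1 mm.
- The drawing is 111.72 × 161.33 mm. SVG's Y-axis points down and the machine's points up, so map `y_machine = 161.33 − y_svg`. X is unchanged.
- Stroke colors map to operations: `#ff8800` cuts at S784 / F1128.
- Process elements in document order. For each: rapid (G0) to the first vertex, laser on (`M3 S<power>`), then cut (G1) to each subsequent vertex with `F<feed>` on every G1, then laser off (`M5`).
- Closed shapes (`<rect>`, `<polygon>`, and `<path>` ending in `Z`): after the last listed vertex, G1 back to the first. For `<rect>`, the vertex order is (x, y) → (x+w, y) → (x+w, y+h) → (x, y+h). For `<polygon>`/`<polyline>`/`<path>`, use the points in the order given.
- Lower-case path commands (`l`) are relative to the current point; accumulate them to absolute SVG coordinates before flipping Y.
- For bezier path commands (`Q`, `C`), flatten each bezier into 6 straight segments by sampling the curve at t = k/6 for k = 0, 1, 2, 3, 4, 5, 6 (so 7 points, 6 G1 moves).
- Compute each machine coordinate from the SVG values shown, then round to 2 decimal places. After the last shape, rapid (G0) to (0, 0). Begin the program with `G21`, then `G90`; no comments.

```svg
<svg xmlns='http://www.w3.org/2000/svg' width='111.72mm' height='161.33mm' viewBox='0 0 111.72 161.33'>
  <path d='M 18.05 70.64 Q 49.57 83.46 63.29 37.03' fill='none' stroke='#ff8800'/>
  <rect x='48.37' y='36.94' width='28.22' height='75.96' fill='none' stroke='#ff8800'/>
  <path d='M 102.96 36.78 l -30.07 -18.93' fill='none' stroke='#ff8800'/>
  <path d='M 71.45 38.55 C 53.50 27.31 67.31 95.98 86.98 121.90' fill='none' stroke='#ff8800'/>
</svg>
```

G21
G90
G0 X18.05 Y90.69
M3 S784
G1 X28.06 Y88.06 F1128
G1 X37.09 Y88.73 F1128
G1 X45.12 Y92.68 F1128
G1 X52.17 Y99.93 F1128
G1 X58.22 Y110.47 F1128
G1 X63.29 Y124.30 F1128
M5
G0 X48.37 Y124.39
M3 S784
G1 X76.59 Y124.39 F1128
G1 X76.59 Y48.43 F1128
G1 X48.37 Y48.43 F1128
G1 X48.37 Y124.39 F1128
M5
G0 X102.96 Y124.55
M3 S784
G1 X72.89 Y143.48 F1128
M5
G0 X71.45 Y122.78
M3 S784
G1 X65.00 Y122.31 F1128
G1 X63.13 Y111.93 F1128
G1 X65.11 Y95.04 F1128
G1 X70.22 Y75.06 F1128
G1 X77.75 Y55.38 F1128
G1 X86.98 Y39.43 F1128
M5
G0 X0.00 Y0.00

Since the viewBox matches the mm dimensions, user units are millimetres directly. The only transform is the Y-flip y_m = 161.33 − y_svg.

Shape 1 is a quadratic bezier drawn with `<path>`. Its stroke #ff8800 means cut at S784, F1128. After flipping Y the toolpath is (18.05,90.69) → (28.06,88.06) → (37.09,88.73) → (45.12,92.68) → (52.17,99.93) → (58.22,110.47) → (63.29,124.30).

Shape 2 is a rectangle drawn with `<rect>`. Its stroke #ff8800 means cut at S784, F1128. After flipping Y the toolpath is (48.37,124.39) → (76.59,124.39) → (76.59,48.43) → (48.37,48.43) → (48.37,124.39), returning to the start.

Shape 3 is a line segment drawn with `<path>`. Its stroke #ff8800 means cut at S784, F1128. After flipping Y the toolpath is (102.96,124.55) → (72.89,143.48).

Shape 4 is a cubic bezier drawn with `<path>`. Its stroke #ff8800 means cut at S784, F1128. After flipping Y the toolpath is (71.45,122.78) → (65.00,122.31) → (63.13,111.93) → (65.11,95.04) → (70.22,75.06) → (77.75,55.38) → (86.98,39.43).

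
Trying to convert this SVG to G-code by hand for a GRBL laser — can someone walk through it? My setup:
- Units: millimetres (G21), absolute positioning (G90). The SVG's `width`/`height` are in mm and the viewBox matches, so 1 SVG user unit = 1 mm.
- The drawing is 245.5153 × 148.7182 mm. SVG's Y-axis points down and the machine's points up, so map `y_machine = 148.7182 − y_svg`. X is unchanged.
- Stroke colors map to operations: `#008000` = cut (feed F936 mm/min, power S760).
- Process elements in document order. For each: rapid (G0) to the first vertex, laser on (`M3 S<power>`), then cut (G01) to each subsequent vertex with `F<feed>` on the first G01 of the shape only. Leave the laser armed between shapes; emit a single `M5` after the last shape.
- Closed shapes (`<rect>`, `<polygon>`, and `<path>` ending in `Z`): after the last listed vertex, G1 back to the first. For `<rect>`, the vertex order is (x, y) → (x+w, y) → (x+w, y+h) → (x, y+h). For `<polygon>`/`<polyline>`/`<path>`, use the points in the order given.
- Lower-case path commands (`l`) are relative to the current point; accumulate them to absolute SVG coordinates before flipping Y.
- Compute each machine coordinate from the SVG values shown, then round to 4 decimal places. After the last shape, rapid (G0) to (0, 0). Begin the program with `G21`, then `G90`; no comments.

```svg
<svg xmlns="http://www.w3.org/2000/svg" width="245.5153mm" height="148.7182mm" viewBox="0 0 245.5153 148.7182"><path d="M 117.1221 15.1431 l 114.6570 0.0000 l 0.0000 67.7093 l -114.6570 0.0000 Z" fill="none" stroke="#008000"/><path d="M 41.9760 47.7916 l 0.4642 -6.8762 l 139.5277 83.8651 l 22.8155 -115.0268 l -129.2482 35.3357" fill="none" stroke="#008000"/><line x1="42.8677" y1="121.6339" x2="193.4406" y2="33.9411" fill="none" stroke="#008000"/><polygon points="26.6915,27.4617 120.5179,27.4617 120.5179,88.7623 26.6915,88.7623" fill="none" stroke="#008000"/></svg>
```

G21
G90
G0 X117.1221 Y133.5751
M3 S760
G01 X231.7791 Y133.5751 F936
G01 X231.7791 Y65.8658
G01 X117.1221 Y65.8658
G01 X117.1221 Y133.5751
G0 X41.9760 Y100.9266
M3 S760
G01 X42.4402 Y107.8028 F936
G01 X181.9679 Y23.9377
G01 X204.7834 Y138.9645
G01 X75.5352 Y103.6288
G0 X42.8677 Y27.0843
M3 S760
G01 X193.4406 Y114.7771 F936
G0 X26.6915 Y121.2565
M3 S760
G01 X120.5179 Y121.2565 F936
G01 X120.5179 Y59.9559
G01 X26.6915 Y59.9559
G01 X26.6915 Y121.2565
M5
G0 X0.0000 Y0.0000

Since the viewBox matches the mm dimensions, user units are millimetres directly. The only transform is the Y-flip y_m = 148.7182 − y_svg.

Shape 1 is a rectangle drawn with `<path>`. Its stroke #008000 means cut at S760, F936. After flipping Y the toolpath is (117.1221,133.5751) → (231.7791,133.5751) → (231.7791,65.8658) → (117.1221,65.8658) → (117.1221,133.5751), returning to the start.

Shape 2 is a open polyline drawn with `<path>`. Its stroke #008000 means cut at S760, F936. After flipping Y the toolpath is (41.9760,100.9266) → (42.4402,107.8028) → (181.9679,23.9377) → (204.7834,138.9645) → (75.5352,103.6288).

Shape 3 is a line segment drawn with `<line>`. Its stroke #008000 means cut at S760, F936. After flipping Y the toolpath is (42.8677,27.0843) → (193.4406,114.7771).

Shape 4 is a rectangle drawn with `<polygon>`. Its stroke #008000 means cut at S760, F936. After flipping Y the toolpath is (26.6915,121.2565) → (120.5179,121.2565) → (120.5179,59.9559) → (26.6915,59.9559) → (26.6915,121.2565), returning to the start.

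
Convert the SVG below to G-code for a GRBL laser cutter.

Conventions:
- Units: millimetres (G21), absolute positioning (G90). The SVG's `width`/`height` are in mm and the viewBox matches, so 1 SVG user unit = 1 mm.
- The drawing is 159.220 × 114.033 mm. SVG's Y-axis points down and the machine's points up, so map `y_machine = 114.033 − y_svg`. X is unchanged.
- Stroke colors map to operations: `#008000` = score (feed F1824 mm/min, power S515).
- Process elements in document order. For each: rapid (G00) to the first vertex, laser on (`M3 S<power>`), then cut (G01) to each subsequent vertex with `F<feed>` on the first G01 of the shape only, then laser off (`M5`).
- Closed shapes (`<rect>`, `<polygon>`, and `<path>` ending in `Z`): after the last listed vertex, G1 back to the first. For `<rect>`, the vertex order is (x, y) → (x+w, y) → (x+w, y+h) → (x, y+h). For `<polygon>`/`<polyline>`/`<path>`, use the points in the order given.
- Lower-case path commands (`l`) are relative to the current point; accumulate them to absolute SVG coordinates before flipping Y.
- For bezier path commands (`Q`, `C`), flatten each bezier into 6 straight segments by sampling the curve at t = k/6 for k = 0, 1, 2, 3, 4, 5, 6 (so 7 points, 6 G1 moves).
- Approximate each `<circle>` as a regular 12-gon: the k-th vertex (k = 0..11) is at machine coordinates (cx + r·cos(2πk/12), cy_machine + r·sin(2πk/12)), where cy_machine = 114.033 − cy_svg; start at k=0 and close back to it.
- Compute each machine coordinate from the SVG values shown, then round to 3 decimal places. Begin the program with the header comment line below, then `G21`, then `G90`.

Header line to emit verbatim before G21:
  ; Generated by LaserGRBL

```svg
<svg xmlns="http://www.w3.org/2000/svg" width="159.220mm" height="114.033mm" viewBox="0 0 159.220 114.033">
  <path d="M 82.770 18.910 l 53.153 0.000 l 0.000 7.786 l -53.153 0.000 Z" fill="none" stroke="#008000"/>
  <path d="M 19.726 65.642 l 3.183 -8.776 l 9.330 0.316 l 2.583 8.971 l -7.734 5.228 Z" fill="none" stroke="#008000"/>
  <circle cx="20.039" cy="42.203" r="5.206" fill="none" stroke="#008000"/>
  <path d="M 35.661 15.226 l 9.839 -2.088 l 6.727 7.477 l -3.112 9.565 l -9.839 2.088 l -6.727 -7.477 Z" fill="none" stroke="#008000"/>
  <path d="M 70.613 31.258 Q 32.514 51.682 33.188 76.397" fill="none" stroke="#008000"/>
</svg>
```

Since the viewBox matches the mm dimensions, user units are millimetres directly. The only transform is the Y-flip y_m = 114.033 − y_svg.

Shape 1 is a rectangle drawn with `<path>`. Its stroke #008000 means score at S515, F1824. After flipping Y the toolpath is (82.770,95.123) → (135.923,95.123) → (135.923,87.337) → (82.770,87.337) → (82.770,95.123), returning to the start.

Shape 2 is a regular polygon drawn with `<path>`. Its stroke #008000 means score at S515, F1824. After flipping Y the toolpath is (19.726,48.391) → (22.909,57.167) → (32.239,56.851) → (34.822,47.880) → (27.088,42.652) → (19.726,48.391), returning to the start.

Shape 3 is a circle drawn with `<circle>`. Its stroke #008000 means score at S515, F1824. After flipping Y the toolpath is (25.245,71.830) → (24.548,74.433) → (22.642,76.339) → (20.039,77.036) → (17.436,76.339) → (15.530,74.433) → (14.833,71.830) → (15.530,69.227) → (17.436,67.321) → (20.039,66.624) → (22.642,67.321) → (24.548,69.227) → (25.245,71.830), returning to the start.

Shape 4 is a regular polygon drawn with `<path>`. Its stroke #008000 means score at S515, F1824. After flipping Y the toolpath is (35.661,98.807) → (45.500,100.895) → (52.227,93.418) → (49.115,83.853) → (39.276,81.765) → (32.549,89.242) → (35.661,98.807), returning to the start.

Shape 5 is a quadratic bezier drawn with `<path>`. Its stroke #008000 means score at S515, F1824. After flipping Y the toolpath is (70.613,82.775) → (58.990,75.848) → (49.522,68.682) → (42.207,61.278) → (37.047,53.636) → (34.040,45.755) → (33.188,37.636).

; Generated by LaserGRBL
G21
G90
G00 X82.770 Y95.123
M3 S515
G01 X135.923 Y95.123 F1824
G01 X135.923 Y87.337
G01 X82.770 Y87.337
G01 X82.770 Y95.123
M5
G00 X19.726 Y48.391
M3 S515
G01 X22.909 Y57.167 F1824
G01 X32.239 Y56.851
G01 X34.822 Y47.880
G01 X27.088 Y42.652
G01 X19.726 Y48.391
M5
G00 X25.245 Y71.830
M3 S515
G01 X24.548 Y74.433 F1824
G01 X22.642 Y76.339
G01 X20.039 Y77.036
G01 X17.436 Y76.339
G01 X15.530 Y74.433
G01 X14.833 Y71.830
G01 X15.530 Y69.227
G01 X17.436 Y67.321
G01 X20.039 Y66.624
G01 X22.642 Y67.321
G01 X24.548 Y69.227
G01 X25.245 Y71.830
M5
G00 X35.661 Y98.807
M3 S515
G01 X45.500 Y100.895 F1824
G01 X52.227 Y93.418
G01 X49.115 Y83.853
G01 X39.276 Y81.765
G01 X32.549 Y89.242
G01 X35.661 Y98.807
M5
G00 X70.613 Y82.775
M3 S515
G01 X58.990 Y75.848 F1824
G01 X49.522 Y68.682
G01 X42.207 Y61.278
G01 X37.047 Y53.636
G01 X34.040 Y45.755
G01 X33.188 Y37.636
M5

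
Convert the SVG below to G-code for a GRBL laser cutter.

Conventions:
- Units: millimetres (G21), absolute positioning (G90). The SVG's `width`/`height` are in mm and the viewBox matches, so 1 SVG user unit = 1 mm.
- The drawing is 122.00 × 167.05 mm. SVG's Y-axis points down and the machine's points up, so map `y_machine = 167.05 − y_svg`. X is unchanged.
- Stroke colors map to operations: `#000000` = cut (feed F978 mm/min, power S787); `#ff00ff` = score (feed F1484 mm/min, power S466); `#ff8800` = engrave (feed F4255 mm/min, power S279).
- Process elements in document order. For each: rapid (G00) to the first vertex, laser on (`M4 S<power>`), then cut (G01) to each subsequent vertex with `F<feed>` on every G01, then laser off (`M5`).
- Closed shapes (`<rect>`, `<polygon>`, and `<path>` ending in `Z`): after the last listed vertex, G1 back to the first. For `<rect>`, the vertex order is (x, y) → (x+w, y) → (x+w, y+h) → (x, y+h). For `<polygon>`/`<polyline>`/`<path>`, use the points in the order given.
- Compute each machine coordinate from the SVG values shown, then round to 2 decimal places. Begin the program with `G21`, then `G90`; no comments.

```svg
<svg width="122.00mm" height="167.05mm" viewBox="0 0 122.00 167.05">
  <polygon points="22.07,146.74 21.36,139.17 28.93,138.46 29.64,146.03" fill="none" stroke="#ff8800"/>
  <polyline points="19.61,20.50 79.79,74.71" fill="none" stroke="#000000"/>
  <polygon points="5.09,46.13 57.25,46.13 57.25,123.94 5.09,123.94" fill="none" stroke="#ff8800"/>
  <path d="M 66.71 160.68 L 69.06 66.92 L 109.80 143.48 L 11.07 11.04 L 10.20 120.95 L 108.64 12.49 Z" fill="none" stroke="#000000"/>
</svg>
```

G21
G90
G00 X22.07 Y20.31
M4 S279
G01 X21.36 Y27.88 F4255
G01 X28.93 Y28.59 F4255
G01 X29.64 Y21.02 F4255
G01 X22.07 Y20.31 F4255
M5
G00 X19.61 Y146.55
M4 S787
G01 X79.79 Y92.34 F978
M5
G00 X5.09 Y120.92
M4 S279
G01 X57.25 Y120.92 F4255
G01 X57.25 Y43.11 F4255
G01 X5.09 Y43.11 F4255
G01 X5.09 Y120.92 F4255
M5
G00 X66.71 Y6.37
M4 S787
G01 X69.06 Y100.13 F978
G01 X109.80 Y23.57 F978
G01 X11.07 Y156.01 F978
G01 X10.20 Y46.10 F978
G01 X108.64 Y154.56 F978
G01 X66.71 Y6.37 F978
M5

1 u = 1 mm; y_m = 167.05 − y.

[1] `<polygon>` regular polygon, #ff8800→engrave S279 F4255: (22.07,20.31) → (21.36,27.88) → (28.93,28.59) → (29.64,21.02) → (22.07,20.31) (closed)

[2] `<polyline>` line segment, #000000→cut S787 F978: (19.61,146.55) → (79.79,92.34)

[3] `<polygon>` rectangle, #ff8800→engrave S279 F4255: (5.09,120.92) → (57.25,120.92) → (57.25,43.11) → (5.09,43.11) → (5.09,120.92) (closed)

[4] `<path>` closed polygon, #000000→cut S787 F978: (66.71,6.37) → (69.06,100.13) → (109.80,23.57) → (11.07,156.01) → (10.20,46.10) → (108.64,154.56) → (66.71,6.37) (closed)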